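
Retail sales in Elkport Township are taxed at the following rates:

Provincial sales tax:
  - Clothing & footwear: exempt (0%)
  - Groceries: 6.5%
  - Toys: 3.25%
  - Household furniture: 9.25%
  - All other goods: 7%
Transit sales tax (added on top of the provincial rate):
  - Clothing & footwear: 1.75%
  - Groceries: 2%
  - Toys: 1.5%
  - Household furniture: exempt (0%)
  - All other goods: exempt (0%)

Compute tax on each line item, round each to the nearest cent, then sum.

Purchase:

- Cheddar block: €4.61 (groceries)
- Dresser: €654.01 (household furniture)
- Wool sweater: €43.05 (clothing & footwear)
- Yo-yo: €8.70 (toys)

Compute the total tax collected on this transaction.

Cheddar block €4.61: groceries → 6.5% + 2% transit = 8.5% → €0.39
Dresser €654.01: household furniture → 9.25% + 0% transit = 9.25% → €60.50
Wool sweater €43.05: clothing & footwear → 0% + 1.75% transit = 1.75% → €0.75
Yo-yo €8.70: toys → 3.25% + 1.5% transit = 4.75% → €0.41
Total tax = €0.39 + €60.50 + €0.75 + €0.41 = €62.05

€62.05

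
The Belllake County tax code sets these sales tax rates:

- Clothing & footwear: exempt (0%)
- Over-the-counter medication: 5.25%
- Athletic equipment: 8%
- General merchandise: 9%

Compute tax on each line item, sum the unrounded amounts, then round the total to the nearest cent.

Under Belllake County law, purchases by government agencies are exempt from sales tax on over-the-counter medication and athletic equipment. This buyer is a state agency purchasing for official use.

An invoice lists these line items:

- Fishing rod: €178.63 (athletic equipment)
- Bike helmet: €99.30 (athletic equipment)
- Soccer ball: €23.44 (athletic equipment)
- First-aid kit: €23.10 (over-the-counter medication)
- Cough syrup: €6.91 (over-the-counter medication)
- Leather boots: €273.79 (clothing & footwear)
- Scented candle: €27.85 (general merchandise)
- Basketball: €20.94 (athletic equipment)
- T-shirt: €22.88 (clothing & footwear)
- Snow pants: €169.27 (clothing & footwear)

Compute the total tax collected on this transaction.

€2.51

Fishing rod €178.63: athletic equipment, buyer-exempt → 0% → €0.00
Bike helmet €99.30: athletic equipment, buyer-exempt → 0% → €0.00
Soccer ball €23.44: athletic equipment, buyer-exempt → 0% → €0.00
First-aid kit €23.10: over-the-counter medication, buyer-exempt → 0% → €0.00
Cough syrup €6.91: over-the-counter medication, buyer-exempt → 0% → €0.00
Leather boots €273.79: clothing & footwear → 0% → €0.00
Scented candle €27.85: general merchandise → 9% → €2.5065
Basketball €20.94: athletic equipment, buyer-exempt → 0% → €0.00
T-shirt €22.88: clothing & footwear → 0% → €0.00
Snow pants €169.27: clothing & footwear → 0% → €0.00
Unrounded tax sum = €2.5065 → €2.51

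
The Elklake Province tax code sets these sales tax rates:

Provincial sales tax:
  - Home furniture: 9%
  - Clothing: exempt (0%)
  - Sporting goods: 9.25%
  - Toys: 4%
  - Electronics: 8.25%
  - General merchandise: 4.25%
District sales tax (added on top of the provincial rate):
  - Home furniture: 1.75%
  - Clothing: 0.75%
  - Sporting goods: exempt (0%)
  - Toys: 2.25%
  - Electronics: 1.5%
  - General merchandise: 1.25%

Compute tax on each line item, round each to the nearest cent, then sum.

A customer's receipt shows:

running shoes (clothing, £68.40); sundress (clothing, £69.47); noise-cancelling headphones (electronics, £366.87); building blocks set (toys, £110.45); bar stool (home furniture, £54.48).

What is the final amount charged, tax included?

Running shoes £68.40: clothing → 0% + 0.75% district = 0.75% → £0.51
Sundress £69.47: clothing → 0% + 0.75% district = 0.75% → £0.52
Noise-cancelling headphones £366.87: electronics → 8.25% + 1.5% district = 9.75% → £35.77
Building blocks set £110.45: toys → 4% + 2.25% district = 6.25% → £6.90
Bar stool £54.48: home furniture → 9% + 1.75% district = 10.75% → £5.86
Subtotal = £669.67; tax = £49.56; total due = £719.23

£719.23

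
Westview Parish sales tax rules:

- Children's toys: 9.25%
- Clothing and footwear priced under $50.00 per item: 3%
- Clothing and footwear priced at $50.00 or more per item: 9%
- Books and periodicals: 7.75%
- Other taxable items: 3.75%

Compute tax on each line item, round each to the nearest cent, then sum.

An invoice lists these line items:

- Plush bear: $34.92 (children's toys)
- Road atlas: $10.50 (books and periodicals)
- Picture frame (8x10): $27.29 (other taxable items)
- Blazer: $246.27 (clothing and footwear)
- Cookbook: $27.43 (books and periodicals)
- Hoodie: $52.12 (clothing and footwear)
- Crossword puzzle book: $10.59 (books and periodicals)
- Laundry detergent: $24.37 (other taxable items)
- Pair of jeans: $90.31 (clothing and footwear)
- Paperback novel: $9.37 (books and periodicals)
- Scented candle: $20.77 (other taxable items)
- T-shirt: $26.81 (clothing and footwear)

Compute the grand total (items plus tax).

$626.96

Plush bear $34.92: children's toys → 9.25% → $3.23
Road atlas $10.50: books and periodicals → 7.75% → $0.81
Picture frame (8x10) $27.29: other taxable items → 3.75% → $1.02
Blazer $246.27: clothing and footwear, $50.00 or more → 9% → $22.16
Cookbook $27.43: books and periodicals → 7.75% → $2.13
Hoodie $52.12: clothing and footwear, $50.00 or more → 9% → $4.69
Crossword puzzle book $10.59: books and periodicals → 7.75% → $0.82
Laundry detergent $24.37: other taxable items → 3.75% → $0.91
Pair of jeans $90.31: clothing and footwear, $50.00 or more → 9% → $8.13
Paperback novel $9.37: books and periodicals → 7.75% → $0.73
Scented candle $20.77: other taxable items → 3.75% → $0.78
T-shirt $26.81: clothing and footwear, under $50.00 → 3% → $0.80
Subtotal = $580.75; tax = $46.21; total due = $626.96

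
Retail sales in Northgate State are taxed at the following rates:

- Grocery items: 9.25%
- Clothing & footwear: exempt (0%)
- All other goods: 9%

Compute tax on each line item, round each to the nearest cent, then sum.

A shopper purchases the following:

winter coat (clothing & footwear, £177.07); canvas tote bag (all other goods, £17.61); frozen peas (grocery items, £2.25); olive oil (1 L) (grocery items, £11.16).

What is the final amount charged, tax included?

Winter coat £177.07: clothing & footwear → 0% → £0.00
Canvas tote bag £17.61: all other goods → 9% → £1.58
Frozen peas £2.25: grocery items → 9.25% → £0.21
Olive oil (1 L) £11.16: grocery items → 9.25% → £1.03
Subtotal = £208.09; tax = £2.82; total due = £210.91

£210.91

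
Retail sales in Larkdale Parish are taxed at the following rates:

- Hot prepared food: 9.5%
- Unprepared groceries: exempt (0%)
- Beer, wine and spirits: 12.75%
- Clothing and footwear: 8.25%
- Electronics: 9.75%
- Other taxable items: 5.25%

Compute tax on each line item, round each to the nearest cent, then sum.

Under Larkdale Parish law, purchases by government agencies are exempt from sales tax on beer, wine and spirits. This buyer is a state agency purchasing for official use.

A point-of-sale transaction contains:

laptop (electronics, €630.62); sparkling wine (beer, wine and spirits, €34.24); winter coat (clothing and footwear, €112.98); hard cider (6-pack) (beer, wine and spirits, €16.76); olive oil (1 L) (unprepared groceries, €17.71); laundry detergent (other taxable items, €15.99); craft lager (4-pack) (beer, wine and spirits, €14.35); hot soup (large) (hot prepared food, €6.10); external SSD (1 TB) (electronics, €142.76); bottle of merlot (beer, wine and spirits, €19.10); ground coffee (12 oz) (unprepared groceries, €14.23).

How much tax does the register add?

€86.15

Laptop €630.62: electronics → 9.75% → €61.49
Sparkling wine €34.24: beer, wine and spirits, buyer-exempt → 0% → €0.00
Winter coat €112.98: clothing and footwear → 8.25% → €9.32
Hard cider (6-pack) €16.76: beer, wine and spirits, buyer-exempt → 0% → €0.00
Olive oil (1 L) €17.71: unprepared groceries → 0% → €0.00
Laundry detergent €15.99: other taxable items → 5.25% → €0.84
Craft lager (4-pack) €14.35: beer, wine and spirits, buyer-exempt → 0% → €0.00
Hot soup (large) €6.10: hot prepared food → 9.5% → €0.58
External SSD (1 TB) €142.76: electronics → 9.75% → €13.92
Bottle of merlot €19.10: beer, wine and spirits, buyer-exempt → 0% → €0.00
Ground coffee (12 oz) €14.23: unprepared groceries → 0% → €0.00
Total tax = €61.49 + €9.32 + €0.84 + €0.58 + €13.92 = €86.15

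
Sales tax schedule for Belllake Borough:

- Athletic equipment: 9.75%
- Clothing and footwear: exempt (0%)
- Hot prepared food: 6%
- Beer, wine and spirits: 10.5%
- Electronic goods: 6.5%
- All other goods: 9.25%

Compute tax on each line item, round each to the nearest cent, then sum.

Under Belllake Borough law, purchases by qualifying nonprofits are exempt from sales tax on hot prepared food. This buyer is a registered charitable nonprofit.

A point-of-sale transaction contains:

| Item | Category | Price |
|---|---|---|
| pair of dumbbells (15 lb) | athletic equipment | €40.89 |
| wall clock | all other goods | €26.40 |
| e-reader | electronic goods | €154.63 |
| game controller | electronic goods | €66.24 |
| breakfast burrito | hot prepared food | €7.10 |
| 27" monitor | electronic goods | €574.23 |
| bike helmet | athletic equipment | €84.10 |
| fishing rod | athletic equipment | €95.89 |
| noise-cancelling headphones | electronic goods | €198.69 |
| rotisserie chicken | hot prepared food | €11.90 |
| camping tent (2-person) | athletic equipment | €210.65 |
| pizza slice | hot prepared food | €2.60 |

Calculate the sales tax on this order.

€109.11

Pair of dumbbells (15 lb) €40.89: athletic equipment → 9.75% → €3.99
Wall clock €26.40: all other goods → 9.25% → €2.44
E-reader €154.63: electronic goods → 6.5% → €10.05
Game controller €66.24: electronic goods → 6.5% → €4.31
Breakfast burrito €7.10: hot prepared food, buyer-exempt → 0% → €0.00
27" monitor €574.23: electronic goods → 6.5% → €37.32
Bike helmet €84.10: athletic equipment → 9.75% → €8.20
Fishing rod €95.89: athletic equipment → 9.75% → €9.35
Noise-cancelling headphones €198.69: electronic goods → 6.5% → €12.91
Rotisserie chicken €11.90: hot prepared food, buyer-exempt → 0% → €0.00
Camping tent (2-person) €210.65: athletic equipment → 9.75% → €20.54
Pizza slice €2.60: hot prepared food, buyer-exempt → 0% → €0.00
Total tax = €3.99 + €2.44 + €10.05 + €4.31 + €37.32 + €8.20 + €9.35 + €12.91 + €20.54 = €109.11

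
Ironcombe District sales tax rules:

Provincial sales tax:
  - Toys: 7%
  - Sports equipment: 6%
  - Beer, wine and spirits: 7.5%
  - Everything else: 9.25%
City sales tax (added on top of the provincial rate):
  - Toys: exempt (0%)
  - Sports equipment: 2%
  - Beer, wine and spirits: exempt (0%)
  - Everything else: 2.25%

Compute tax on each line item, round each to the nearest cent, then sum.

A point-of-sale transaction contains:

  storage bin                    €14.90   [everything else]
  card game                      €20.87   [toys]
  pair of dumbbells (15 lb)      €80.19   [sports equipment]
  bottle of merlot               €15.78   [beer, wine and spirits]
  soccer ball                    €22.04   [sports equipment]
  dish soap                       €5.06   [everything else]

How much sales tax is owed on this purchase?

€13.11

Storage bin €14.90: everything else → 9.25% + 2.25% city = 11.5% → €1.71
Card game €20.87: toys → 7% + 0% city = 7% → €1.46
Pair of dumbbells (15 lb) €80.19: sports equipment → 6% + 2% city = 8% → €6.42
Bottle of merlot €15.78: beer, wine and spirits → 7.5% + 0% city = 7.5% → €1.18
Soccer ball €22.04: sports equipment → 6% + 2% city = 8% → €1.76
Dish soap €5.06: everything else → 9.25% + 2.25% city = 11.5% → €0.58
Total tax = €1.71 + €1.46 + €6.42 + €1.18 + €1.76 + €0.58 = €13.11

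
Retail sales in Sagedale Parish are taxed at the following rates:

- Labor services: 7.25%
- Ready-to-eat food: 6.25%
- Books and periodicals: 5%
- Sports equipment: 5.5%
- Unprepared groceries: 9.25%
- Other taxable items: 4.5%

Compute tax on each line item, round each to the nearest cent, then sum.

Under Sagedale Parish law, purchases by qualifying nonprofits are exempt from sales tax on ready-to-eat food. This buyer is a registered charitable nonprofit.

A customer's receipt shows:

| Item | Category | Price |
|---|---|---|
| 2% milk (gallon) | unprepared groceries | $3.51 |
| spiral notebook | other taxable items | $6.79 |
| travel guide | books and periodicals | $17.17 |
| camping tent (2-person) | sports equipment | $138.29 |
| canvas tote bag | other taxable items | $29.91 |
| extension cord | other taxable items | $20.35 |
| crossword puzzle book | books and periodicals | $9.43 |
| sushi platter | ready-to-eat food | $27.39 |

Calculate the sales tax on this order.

2% milk (gallon) $3.51: unprepared groceries → 9.25% → $0.32
Spiral notebook $6.79: other taxable items → 4.5% → $0.31
Travel guide $17.17: books and periodicals → 5% → $0.86
Camping tent (2-person) $138.29: sports equipment → 5.5% → $7.61
Canvas tote bag $29.91: other taxable items → 4.5% → $1.35
Extension cord $20.35: other taxable items → 4.5% → $0.92
Crossword puzzle book $9.43: books and periodicals → 5% → $0.47
Sushi platter $27.39: ready-to-eat food, buyer-exempt → 0% → $0.00
Total tax = $0.32 + $0.31 + $0.86 + $7.61 + $1.35 + $0.92 + $0.47 = $11.84

$11.84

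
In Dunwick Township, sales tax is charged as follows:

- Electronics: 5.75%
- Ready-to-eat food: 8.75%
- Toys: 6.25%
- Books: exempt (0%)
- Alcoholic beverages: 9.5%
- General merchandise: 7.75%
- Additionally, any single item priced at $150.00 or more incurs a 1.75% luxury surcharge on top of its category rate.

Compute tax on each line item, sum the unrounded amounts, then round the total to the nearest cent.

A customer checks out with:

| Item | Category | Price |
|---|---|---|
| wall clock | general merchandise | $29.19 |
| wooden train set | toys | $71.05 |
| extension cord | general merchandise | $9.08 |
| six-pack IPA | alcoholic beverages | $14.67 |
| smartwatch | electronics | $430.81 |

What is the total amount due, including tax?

$595.91

Wall clock $29.19: general merchandise → 7.75% → $2.262225
Wooden train set $71.05: toys → 6.25% → $4.440625
Extension cord $9.08: general merchandise → 7.75% → $0.7037
Six-pack IPA $14.67: alcoholic beverages → 9.5% → $1.39365
Smartwatch $430.81: electronics → 5.75% + 1.75% surcharge = 7.5% → $32.31075
Subtotal = $554.80; unrounded tax = $41.11095 → $41.11; total due = $595.91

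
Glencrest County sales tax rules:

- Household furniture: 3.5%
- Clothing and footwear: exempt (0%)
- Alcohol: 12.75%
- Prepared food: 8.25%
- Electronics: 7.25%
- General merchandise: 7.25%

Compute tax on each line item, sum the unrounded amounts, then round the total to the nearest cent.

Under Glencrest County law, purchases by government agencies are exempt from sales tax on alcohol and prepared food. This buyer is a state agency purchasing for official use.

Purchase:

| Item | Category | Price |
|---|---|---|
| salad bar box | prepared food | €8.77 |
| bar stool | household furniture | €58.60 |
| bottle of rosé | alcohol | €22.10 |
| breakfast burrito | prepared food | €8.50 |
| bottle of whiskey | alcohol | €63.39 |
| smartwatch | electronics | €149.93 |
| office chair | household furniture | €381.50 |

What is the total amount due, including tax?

€719.06

Salad bar box €8.77: prepared food, buyer-exempt → 0% → €0.00
Bar stool €58.60: household furniture → 3.5% → €2.051
Bottle of rosé €22.10: alcohol, buyer-exempt → 0% → €0.00
Breakfast burrito €8.50: prepared food, buyer-exempt → 0% → €0.00
Bottle of whiskey €63.39: alcohol, buyer-exempt → 0% → €0.00
Smartwatch €149.93: electronics → 7.25% → €10.869925
Office chair €381.50: household furniture → 3.5% → €13.3525
Subtotal = €692.79; unrounded tax = €26.273425 → €26.27; total due = €719.06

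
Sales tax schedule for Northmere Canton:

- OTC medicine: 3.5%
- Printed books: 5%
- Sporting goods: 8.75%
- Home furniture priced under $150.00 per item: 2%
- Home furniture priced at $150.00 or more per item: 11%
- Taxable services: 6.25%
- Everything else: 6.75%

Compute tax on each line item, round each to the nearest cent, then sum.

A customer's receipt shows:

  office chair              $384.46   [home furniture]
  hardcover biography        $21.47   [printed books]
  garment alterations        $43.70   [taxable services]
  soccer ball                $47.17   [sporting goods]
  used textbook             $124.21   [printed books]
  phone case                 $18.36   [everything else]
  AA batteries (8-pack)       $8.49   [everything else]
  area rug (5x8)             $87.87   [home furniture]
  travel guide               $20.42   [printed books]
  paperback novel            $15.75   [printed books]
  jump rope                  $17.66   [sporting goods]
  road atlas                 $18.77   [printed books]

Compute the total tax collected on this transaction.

$64.30

Office chair $384.46: home furniture, $150.00 or more → 11% → $42.29
Hardcover biography $21.47: printed books → 5% → $1.07
Garment alterations $43.70: taxable services → 6.25% → $2.73
Soccer ball $47.17: sporting goods → 8.75% → $4.13
Used textbook $124.21: printed books → 5% → $6.21
Phone case $18.36: everything else → 6.75% → $1.24
AA batteries (8-pack) $8.49: everything else → 6.75% → $0.57
Area rug (5x8) $87.87: home furniture, under $150.00 → 2% → $1.76
Travel guide $20.42: printed books → 5% → $1.02
Paperback novel $15.75: printed books → 5% → $0.79
Jump rope $17.66: sporting goods → 8.75% → $1.55
Road atlas $18.77: printed books → 5% → $0.94
Total tax = $42.29 + $1.07 + $2.73 + $4.13 + $6.21 + $1.24 + $0.57 + $1.76 + $1.02 + $0.79 + $1.55 + $0.94 = $64.30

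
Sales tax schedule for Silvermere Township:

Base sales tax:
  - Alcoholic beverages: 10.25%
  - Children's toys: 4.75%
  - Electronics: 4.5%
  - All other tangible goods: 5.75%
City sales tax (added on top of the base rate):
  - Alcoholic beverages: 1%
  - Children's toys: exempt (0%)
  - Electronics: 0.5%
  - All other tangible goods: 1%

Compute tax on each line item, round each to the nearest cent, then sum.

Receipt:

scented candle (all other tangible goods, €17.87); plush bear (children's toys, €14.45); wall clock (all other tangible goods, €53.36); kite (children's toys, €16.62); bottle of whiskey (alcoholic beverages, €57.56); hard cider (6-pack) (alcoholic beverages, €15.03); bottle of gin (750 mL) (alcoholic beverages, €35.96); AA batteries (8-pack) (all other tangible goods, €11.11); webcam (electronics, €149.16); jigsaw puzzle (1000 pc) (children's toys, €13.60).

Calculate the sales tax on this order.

€27.37

Scented candle €17.87: all other tangible goods → 5.75% + 1% city = 6.75% → €1.21
Plush bear €14.45: children's toys → 4.75% + 0% city = 4.75% → €0.69
Wall clock €53.36: all other tangible goods → 5.75% + 1% city = 6.75% → €3.60
Kite €16.62: children's toys → 4.75% + 0% city = 4.75% → €0.79
Bottle of whiskey €57.56: alcoholic beverages → 10.25% + 1% city = 11.25% → €6.48
Hard cider (6-pack) €15.03: alcoholic beverages → 10.25% + 1% city = 11.25% → €1.69
Bottle of gin (750 mL) €35.96: alcoholic beverages → 10.25% + 1% city = 11.25% → €4.05
AA batteries (8-pack) €11.11: all other tangible goods → 5.75% + 1% city = 6.75% → €0.75
Webcam €149.16: electronics → 4.5% + 0.5% city = 5% → €7.46
Jigsaw puzzle (1000 pc) €13.60: children's toys → 4.75% + 0% city = 4.75% → €0.65
Total tax = €1.21 + €0.69 + €3.60 + €0.79 + €6.48 + €1.69 + €4.05 + €0.75 + €7.46 + €0.65 = €27.37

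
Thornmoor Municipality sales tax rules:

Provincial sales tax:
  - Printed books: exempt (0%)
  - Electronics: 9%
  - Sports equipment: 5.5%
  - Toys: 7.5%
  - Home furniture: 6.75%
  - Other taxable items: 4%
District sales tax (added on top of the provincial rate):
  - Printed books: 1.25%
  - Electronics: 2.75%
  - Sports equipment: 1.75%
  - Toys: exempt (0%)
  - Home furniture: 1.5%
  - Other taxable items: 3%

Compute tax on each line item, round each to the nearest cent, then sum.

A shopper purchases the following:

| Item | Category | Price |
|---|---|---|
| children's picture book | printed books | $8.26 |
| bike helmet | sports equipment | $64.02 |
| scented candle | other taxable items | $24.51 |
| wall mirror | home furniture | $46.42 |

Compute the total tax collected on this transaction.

Children's picture book $8.26: printed books → 0% + 1.25% district = 1.25% → $0.10
Bike helmet $64.02: sports equipment → 5.5% + 1.75% district = 7.25% → $4.64
Scented candle $24.51: other taxable items → 4% + 3% district = 7% → $1.72
Wall mirror $46.42: home furniture → 6.75% + 1.5% district = 8.25% → $3.83
Total tax = $0.10 + $4.64 + $1.72 + $3.83 = $10.29

$10.29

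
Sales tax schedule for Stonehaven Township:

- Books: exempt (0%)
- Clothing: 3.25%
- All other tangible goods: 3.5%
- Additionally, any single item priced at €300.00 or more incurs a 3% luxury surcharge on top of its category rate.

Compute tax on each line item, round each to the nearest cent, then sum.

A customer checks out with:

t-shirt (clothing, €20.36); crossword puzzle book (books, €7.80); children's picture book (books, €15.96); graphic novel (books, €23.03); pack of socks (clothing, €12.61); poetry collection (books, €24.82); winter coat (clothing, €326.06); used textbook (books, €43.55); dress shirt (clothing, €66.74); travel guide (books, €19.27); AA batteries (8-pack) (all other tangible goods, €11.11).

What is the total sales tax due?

€24.01

T-shirt €20.36: clothing → 3.25% → €0.66
Crossword puzzle book €7.80: books → 0% → €0.00
Children's picture book €15.96: books → 0% → €0.00
Graphic novel €23.03: books → 0% → €0.00
Pack of socks €12.61: clothing → 3.25% → €0.41
Poetry collection €24.82: books → 0% → €0.00
Winter coat €326.06: clothing → 3.25% + 3% surcharge = 6.25% → €20.38
Used textbook €43.55: books → 0% → €0.00
Dress shirt €66.74: clothing → 3.25% → €2.17
Travel guide €19.27: books → 0% → €0.00
AA batteries (8-pack) €11.11: all other tangible goods → 3.5% → €0.39
Total tax = €0.66 + €0.41 + €20.38 + €2.17 + €0.39 = €24.01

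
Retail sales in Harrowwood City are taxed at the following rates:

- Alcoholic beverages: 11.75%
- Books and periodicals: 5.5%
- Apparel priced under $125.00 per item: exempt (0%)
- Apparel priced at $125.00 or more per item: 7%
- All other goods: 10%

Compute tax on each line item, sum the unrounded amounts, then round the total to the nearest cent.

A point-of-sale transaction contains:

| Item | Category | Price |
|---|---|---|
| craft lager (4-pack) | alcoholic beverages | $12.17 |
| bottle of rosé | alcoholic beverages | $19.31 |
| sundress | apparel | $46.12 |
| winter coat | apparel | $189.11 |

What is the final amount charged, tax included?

$283.65

Craft lager (4-pack) $12.17: alcoholic beverages → 11.75% → $1.429975
Bottle of rosé $19.31: alcoholic beverages → 11.75% → $2.268925
Sundress $46.12: apparel, under $125.00 → 0% → $0.00
Winter coat $189.11: apparel, $125.00 or more → 7% → $13.2377
Subtotal = $266.71; unrounded tax = $16.9366 → $16.94; total due = $283.65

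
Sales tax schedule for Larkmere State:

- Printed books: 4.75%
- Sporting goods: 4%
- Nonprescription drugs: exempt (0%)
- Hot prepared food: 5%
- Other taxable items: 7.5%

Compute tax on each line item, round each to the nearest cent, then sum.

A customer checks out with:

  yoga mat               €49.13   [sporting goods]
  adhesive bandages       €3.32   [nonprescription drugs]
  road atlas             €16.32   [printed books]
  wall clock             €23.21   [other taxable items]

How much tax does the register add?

Yoga mat €49.13: sporting goods → 4% → €1.97
Adhesive bandages €3.32: nonprescription drugs → 0% → €0.00
Road atlas €16.32: printed books → 4.75% → €0.78
Wall clock €23.21: other taxable items → 7.5% → €1.74
Total tax = €1.97 + €0.78 + €1.74 = €4.49

€4.49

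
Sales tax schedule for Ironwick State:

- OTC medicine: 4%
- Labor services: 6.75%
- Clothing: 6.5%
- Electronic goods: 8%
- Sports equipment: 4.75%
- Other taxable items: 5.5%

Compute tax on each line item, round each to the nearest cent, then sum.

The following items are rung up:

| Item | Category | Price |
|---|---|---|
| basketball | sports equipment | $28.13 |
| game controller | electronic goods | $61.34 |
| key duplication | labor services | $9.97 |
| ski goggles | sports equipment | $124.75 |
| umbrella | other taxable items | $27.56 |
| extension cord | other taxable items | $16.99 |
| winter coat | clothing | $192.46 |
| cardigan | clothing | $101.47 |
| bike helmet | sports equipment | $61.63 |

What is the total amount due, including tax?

Basketball $28.13: sports equipment → 4.75% → $1.34
Game controller $61.34: electronic goods → 8% → $4.91
Key duplication $9.97: labor services → 6.75% → $0.67
Ski goggles $124.75: sports equipment → 4.75% → $5.93
Umbrella $27.56: other taxable items → 5.5% → $1.52
Extension cord $16.99: other taxable items → 5.5% → $0.93
Winter coat $192.46: clothing → 6.5% → $12.51
Cardigan $101.47: clothing → 6.5% → $6.60
Bike helmet $61.63: sports equipment → 4.75% → $2.93
Subtotal = $624.30; tax = $37.34; total due = $661.64

$661.64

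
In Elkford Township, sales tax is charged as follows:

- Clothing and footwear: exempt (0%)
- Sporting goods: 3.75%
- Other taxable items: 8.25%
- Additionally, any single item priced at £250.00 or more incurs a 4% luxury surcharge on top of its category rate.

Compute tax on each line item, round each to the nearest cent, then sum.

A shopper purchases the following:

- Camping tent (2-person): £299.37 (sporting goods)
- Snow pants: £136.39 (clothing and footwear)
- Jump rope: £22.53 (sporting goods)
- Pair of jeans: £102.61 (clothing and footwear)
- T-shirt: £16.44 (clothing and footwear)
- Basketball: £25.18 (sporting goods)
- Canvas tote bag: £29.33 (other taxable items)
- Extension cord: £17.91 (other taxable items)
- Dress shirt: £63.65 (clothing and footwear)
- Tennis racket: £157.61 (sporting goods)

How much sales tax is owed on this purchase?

Camping tent (2-person) £299.37: sporting goods → 3.75% + 4% surcharge = 7.75% → £23.20
Snow pants £136.39: clothing and footwear → 0% → £0.00
Jump rope £22.53: sporting goods → 3.75% → £0.84
Pair of jeans £102.61: clothing and footwear → 0% → £0.00
T-shirt £16.44: clothing and footwear → 0% → £0.00
Basketball £25.18: sporting goods → 3.75% → £0.94
Canvas tote bag £29.33: other taxable items → 8.25% → £2.42
Extension cord £17.91: other taxable items → 8.25% → £1.48
Dress shirt £63.65: clothing and footwear → 0% → £0.00
Tennis racket £157.61: sporting goods → 3.75% → £5.91
Total tax = £23.20 + £0.84 + £0.94 + £2.42 + £1.48 + £5.91 = £34.79

£34.79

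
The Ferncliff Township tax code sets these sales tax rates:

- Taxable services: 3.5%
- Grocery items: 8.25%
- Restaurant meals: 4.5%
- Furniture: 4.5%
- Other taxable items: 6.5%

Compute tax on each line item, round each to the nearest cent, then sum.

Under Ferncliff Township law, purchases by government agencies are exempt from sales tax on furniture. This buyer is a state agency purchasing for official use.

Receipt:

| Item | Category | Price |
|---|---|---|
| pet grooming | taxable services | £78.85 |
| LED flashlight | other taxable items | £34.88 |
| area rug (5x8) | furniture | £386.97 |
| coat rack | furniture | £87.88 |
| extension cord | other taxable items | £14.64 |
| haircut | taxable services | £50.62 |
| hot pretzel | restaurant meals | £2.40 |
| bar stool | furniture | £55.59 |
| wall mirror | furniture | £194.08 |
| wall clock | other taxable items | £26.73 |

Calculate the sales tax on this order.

Pet grooming £78.85: taxable services → 3.5% → £2.76
LED flashlight £34.88: other taxable items → 6.5% → £2.27
Area rug (5x8) £386.97: furniture, buyer-exempt → 0% → £0.00
Coat rack £87.88: furniture, buyer-exempt → 0% → £0.00
Extension cord £14.64: other taxable items → 6.5% → £0.95
Haircut £50.62: taxable services → 3.5% → £1.77
Hot pretzel £2.40: restaurant meals → 4.5% → £0.11
Bar stool £55.59: furniture, buyer-exempt → 0% → £0.00
Wall mirror £194.08: furniture, buyer-exempt → 0% → £0.00
Wall clock £26.73: other taxable items → 6.5% → £1.74
Total tax = £2.76 + £2.27 + £0.95 + £1.77 + £0.11 + £1.74 = £9.60

£9.60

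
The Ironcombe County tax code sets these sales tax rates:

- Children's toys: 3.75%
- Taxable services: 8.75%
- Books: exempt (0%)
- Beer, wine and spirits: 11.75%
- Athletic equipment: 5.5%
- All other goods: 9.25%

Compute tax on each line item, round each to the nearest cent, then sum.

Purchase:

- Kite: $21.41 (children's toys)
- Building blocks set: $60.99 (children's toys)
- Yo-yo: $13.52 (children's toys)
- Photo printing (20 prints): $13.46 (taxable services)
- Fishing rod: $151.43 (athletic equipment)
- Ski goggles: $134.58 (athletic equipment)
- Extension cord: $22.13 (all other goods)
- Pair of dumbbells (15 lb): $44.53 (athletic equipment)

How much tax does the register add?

$25.01

Kite $21.41: children's toys → 3.75% → $0.80
Building blocks set $60.99: children's toys → 3.75% → $2.29
Yo-yo $13.52: children's toys → 3.75% → $0.51
Photo printing (20 prints) $13.46: taxable services → 8.75% → $1.18
Fishing rod $151.43: athletic equipment → 5.5% → $8.33
Ski goggles $134.58: athletic equipment → 5.5% → $7.40
Extension cord $22.13: all other goods → 9.25% → $2.05
Pair of dumbbells (15 lb) $44.53: athletic equipment → 5.5% → $2.45
Total tax = $0.80 + $2.29 + $0.51 + $1.18 + $8.33 + $7.40 + $2.05 + $2.45 = $25.01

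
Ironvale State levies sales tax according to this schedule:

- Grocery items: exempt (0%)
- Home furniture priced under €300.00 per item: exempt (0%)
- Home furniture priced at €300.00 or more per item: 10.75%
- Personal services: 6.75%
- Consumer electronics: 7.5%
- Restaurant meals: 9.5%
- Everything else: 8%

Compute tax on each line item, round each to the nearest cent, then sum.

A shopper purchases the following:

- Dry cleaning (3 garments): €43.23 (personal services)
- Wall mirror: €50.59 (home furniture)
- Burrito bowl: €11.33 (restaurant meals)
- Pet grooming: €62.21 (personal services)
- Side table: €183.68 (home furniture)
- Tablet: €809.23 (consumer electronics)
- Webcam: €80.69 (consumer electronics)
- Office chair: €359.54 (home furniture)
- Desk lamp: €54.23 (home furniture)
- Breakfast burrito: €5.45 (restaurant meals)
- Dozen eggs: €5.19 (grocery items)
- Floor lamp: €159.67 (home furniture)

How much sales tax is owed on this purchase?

Dry cleaning (3 garments) €43.23: personal services → 6.75% → €2.92
Wall mirror €50.59: home furniture, under €300.00 → 0% → €0.00
Burrito bowl €11.33: restaurant meals → 9.5% → €1.08
Pet grooming €62.21: personal services → 6.75% → €4.20
Side table €183.68: home furniture, under €300.00 → 0% → €0.00
Tablet €809.23: consumer electronics → 7.5% → €60.69
Webcam €80.69: consumer electronics → 7.5% → €6.05
Office chair €359.54: home furniture, €300.00 or more → 10.75% → €38.65
Desk lamp €54.23: home furniture, under €300.00 → 0% → €0.00
Breakfast burrito €5.45: restaurant meals → 9.5% → €0.52
Dozen eggs €5.19: grocery items → 0% → €0.00
Floor lamp €159.67: home furniture, under €300.00 → 0% → €0.00
Total tax = €2.92 + €1.08 + €4.20 + €60.69 + €6.05 + €38.65 + €0.52 = €114.11

€114.11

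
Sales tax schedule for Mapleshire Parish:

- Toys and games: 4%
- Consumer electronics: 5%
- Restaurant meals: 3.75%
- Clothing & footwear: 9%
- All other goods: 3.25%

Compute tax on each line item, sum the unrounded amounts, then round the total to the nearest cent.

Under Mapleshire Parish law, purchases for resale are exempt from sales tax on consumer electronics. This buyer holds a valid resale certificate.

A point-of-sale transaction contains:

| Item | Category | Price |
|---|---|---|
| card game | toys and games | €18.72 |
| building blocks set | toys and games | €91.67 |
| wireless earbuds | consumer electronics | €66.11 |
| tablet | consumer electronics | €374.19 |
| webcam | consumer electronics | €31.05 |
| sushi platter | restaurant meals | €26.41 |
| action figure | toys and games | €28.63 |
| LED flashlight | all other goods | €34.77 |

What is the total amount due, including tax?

€679.23

Card game €18.72: toys and games → 4% → €0.7488
Building blocks set €91.67: toys and games → 4% → €3.6668
Wireless earbuds €66.11: consumer electronics, buyer-exempt → 0% → €0.00
Tablet €374.19: consumer electronics, buyer-exempt → 0% → €0.00
Webcam €31.05: consumer electronics, buyer-exempt → 0% → €0.00
Sushi platter €26.41: restaurant meals → 3.75% → €0.990375
Action figure €28.63: toys and games → 4% → €1.1452
LED flashlight €34.77: all other goods → 3.25% → €1.130025
Subtotal = €671.55; unrounded tax = €7.6812 → €7.68; total due = €679.23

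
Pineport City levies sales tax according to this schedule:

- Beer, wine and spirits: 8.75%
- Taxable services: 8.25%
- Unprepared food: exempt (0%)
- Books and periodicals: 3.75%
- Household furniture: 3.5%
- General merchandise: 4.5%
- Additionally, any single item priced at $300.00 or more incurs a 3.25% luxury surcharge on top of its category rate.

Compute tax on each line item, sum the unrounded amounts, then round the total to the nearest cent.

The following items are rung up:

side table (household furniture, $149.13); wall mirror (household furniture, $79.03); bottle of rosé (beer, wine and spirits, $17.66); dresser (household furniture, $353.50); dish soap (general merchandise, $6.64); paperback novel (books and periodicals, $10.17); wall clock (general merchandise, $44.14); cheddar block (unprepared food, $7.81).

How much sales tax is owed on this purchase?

$36.06

Side table $149.13: household furniture → 3.5% → $5.21955
Wall mirror $79.03: household furniture → 3.5% → $2.76605
Bottle of rosé $17.66: beer, wine and spirits → 8.75% → $1.54525
Dresser $353.50: household furniture → 3.5% + 3.25% surcharge = 6.75% → $23.86125
Dish soap $6.64: general merchandise → 4.5% → $0.2988
Paperback novel $10.17: books and periodicals → 3.75% → $0.381375
Wall clock $44.14: general merchandise → 4.5% → $1.9863
Cheddar block $7.81: unprepared food → 0% → $0.00
Unrounded tax sum = $36.058575 → $36.06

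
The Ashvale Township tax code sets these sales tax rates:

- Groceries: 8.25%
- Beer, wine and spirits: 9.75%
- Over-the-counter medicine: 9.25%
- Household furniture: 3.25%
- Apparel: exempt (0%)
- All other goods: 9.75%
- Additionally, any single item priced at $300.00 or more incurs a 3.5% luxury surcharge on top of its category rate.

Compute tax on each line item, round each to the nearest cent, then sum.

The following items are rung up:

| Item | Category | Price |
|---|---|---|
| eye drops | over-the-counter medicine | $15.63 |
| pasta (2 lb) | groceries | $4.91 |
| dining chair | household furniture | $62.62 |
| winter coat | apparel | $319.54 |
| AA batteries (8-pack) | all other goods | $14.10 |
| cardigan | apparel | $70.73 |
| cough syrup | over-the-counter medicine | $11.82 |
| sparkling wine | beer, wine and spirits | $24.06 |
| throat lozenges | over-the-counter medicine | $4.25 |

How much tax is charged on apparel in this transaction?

Winter coat $319.54: apparel → 0% + 3.5% surcharge = 3.5% → $11.18
Cardigan $70.73: apparel → 0% → $0.00
Tax on apparel = $11.18 + $0.00 = $11.18

$11.18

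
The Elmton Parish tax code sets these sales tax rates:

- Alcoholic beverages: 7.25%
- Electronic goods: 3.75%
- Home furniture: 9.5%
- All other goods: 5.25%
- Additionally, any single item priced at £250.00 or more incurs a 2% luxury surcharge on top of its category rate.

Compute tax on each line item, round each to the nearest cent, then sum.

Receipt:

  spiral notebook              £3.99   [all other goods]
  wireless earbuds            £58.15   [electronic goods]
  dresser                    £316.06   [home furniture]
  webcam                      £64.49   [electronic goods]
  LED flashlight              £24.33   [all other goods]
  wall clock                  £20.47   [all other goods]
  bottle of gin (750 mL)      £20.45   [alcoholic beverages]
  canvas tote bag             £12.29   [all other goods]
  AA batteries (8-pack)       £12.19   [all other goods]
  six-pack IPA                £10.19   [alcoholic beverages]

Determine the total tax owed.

Spiral notebook £3.99: all other goods → 5.25% → £0.21
Wireless earbuds £58.15: electronic goods → 3.75% → £2.18
Dresser £316.06: home furniture → 9.5% + 2% surcharge = 11.5% → £36.35
Webcam £64.49: electronic goods → 3.75% → £2.42
LED flashlight £24.33: all other goods → 5.25% → £1.28
Wall clock £20.47: all other goods → 5.25% → £1.07
Bottle of gin (750 mL) £20.45: alcoholic beverages → 7.25% → £1.48
Canvas tote bag £12.29: all other goods → 5.25% → £0.65
AA batteries (8-pack) £12.19: all other goods → 5.25% → £0.64
Six-pack IPA £10.19: alcoholic beverages → 7.25% → £0.74
Total tax = £0.21 + £2.18 + £36.35 + £2.42 + £1.28 + £1.07 + £1.48 + £0.65 + £0.64 + £0.74 = £47.02

£47.02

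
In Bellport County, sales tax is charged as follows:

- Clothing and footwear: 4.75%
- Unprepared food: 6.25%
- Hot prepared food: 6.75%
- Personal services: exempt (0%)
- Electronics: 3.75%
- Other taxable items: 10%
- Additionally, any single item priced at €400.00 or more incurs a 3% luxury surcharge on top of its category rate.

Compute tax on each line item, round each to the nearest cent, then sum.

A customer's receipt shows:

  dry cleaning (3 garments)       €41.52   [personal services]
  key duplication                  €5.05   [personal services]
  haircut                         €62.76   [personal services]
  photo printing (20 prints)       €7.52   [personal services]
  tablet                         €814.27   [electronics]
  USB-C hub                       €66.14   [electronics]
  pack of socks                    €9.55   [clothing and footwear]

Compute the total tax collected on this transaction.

€57.89

Dry cleaning (3 garments) €41.52: personal services → 0% → €0.00
Key duplication €5.05: personal services → 0% → €0.00
Haircut €62.76: personal services → 0% → €0.00
Photo printing (20 prints) €7.52: personal services → 0% → €0.00
Tablet €814.27: electronics → 3.75% + 3% surcharge = 6.75% → €54.96
USB-C hub €66.14: electronics → 3.75% → €2.48
Pack of socks €9.55: clothing and footwear → 4.75% → €0.45
Total tax = €54.96 + €2.48 + €0.45 = €57.89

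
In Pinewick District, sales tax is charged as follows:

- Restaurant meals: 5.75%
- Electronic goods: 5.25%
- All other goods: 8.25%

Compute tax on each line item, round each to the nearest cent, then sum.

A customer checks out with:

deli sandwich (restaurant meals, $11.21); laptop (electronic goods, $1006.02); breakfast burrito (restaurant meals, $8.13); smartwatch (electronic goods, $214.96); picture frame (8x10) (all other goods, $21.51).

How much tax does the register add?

Deli sandwich $11.21: restaurant meals → 5.75% → $0.64
Laptop $1006.02: electronic goods → 5.25% → $52.82
Breakfast burrito $8.13: restaurant meals → 5.75% → $0.47
Smartwatch $214.96: electronic goods → 5.25% → $11.29
Picture frame (8x10) $21.51: all other goods → 8.25% → $1.77
Total tax = $0.64 + $52.82 + $0.47 + $11.29 + $1.77 = $66.99

$66.99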